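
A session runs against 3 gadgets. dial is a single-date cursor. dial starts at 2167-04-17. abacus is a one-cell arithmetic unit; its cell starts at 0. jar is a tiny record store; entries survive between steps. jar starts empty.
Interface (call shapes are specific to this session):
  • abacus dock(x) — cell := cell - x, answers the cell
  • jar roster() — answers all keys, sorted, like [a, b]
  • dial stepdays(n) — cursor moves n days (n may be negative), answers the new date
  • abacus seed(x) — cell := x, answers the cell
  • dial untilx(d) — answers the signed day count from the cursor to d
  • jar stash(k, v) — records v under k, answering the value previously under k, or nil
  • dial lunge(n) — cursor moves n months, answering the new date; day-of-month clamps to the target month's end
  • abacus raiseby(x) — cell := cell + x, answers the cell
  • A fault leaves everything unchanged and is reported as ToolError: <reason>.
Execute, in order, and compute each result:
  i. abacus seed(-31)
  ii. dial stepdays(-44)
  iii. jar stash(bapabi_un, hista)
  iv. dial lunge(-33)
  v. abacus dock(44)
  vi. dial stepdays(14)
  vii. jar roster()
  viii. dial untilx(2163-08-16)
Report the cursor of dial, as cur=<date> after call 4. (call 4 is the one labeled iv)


Answer: cur=2164-06-04

Derivation:
Then abacus seed passing x='-31', → -31.
I use dial stepdays passing n='-44', and observe 2167-03-04.
I use jar stash passing k='bapabi_un', v='hista', — result: nil.
Now I run dial lunge passing n='-33', and see 2164-06-04.
Invoking abacus dock passing x='44', and see -75.
Then dial stepdays passing n='14', yielding 2164-06-18.
Calling jar roster(), and observe [bapabi_un].
I invoke dial untilx passing d='2163-08-16', and observe -307.


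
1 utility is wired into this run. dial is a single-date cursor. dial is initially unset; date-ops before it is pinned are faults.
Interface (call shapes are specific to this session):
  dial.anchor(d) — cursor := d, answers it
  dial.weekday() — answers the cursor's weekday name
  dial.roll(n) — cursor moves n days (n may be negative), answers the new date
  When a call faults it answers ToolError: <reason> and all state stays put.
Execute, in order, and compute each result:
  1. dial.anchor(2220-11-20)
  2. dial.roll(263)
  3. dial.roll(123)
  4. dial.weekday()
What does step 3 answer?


;; 1. dial.anchor(d='2220-11-20') == 2220-11-20
;; 2. dial.roll(n='263') == 2221-08-10
;; 3. dial.roll(n='123') == 2221-12-11
;; 4. dial.weekday() == Tuesday

Answer: 2221-12-11


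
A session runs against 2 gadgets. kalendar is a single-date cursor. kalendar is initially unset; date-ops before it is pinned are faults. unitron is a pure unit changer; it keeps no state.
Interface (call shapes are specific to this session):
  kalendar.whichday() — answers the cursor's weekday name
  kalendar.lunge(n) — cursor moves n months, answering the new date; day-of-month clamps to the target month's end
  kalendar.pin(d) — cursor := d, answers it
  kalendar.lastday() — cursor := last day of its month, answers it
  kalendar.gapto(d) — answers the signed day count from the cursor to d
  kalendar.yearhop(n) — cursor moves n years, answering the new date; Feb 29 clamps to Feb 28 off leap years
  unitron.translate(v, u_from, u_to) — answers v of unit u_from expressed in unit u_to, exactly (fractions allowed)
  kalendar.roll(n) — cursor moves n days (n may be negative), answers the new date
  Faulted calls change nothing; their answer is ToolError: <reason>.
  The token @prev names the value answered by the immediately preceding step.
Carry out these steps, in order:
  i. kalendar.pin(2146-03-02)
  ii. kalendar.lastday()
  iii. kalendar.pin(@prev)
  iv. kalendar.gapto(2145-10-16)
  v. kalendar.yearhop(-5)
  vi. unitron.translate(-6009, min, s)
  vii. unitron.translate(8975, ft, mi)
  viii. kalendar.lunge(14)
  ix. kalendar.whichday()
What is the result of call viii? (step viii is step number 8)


> pin d→2146-03-02
[out] 2146-03-02
> lastday
[out] 2146-03-31
> pin d→@prev
[out] 2146-03-31
> gapto d→2145-10-16
[out] -166
> yearhop n→-5
[out] 2141-03-31
> translate v→-6009 u_from→min u_to→s
[out] -360540
> translate v→8975 u_from→ft u_to→mi
[out] 1795/1056
> lunge n→14
[out] 2142-05-31
> whichday
[out] Thursday

Answer: 2142-05-31


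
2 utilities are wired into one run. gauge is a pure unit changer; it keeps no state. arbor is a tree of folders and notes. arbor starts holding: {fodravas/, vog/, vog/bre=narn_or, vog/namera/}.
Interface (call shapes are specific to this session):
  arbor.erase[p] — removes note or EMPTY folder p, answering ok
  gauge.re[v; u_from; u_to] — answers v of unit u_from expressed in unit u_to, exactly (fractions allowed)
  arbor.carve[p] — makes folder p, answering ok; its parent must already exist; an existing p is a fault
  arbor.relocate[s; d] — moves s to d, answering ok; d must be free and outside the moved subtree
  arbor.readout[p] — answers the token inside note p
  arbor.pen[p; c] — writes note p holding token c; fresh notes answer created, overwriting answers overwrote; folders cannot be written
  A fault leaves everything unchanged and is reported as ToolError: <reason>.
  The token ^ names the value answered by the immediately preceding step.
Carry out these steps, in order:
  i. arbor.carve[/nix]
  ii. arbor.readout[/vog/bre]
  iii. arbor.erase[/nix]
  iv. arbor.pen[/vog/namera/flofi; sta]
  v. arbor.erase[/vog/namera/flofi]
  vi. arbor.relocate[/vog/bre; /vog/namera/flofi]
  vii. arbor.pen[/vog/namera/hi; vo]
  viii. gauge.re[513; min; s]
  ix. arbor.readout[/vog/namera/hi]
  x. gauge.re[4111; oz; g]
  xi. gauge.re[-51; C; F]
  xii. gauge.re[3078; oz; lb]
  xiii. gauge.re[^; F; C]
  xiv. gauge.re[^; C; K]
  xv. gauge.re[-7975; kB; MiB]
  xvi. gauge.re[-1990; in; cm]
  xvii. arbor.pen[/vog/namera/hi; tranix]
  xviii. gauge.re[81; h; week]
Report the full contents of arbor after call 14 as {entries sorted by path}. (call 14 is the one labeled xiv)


$ arbor.carve p: /nix
= ok
$ arbor.readout p: /vog/bre
= narn_or
$ arbor.erase p: /nix
= ok
$ arbor.pen p: /vog/namera/flofi c: sta
= created
$ arbor.erase p: /vog/namera/flofi
= ok
$ arbor.relocate s: /vog/bre d: /vog/namera/flofi
= ok
$ arbor.pen p: /vog/namera/hi c: vo
= created
$ gauge.re v: 513 u_from: min u_to: s
= 30780
$ arbor.readout p: /vog/namera/hi
= vo
$ gauge.re v: 4111 u_from: oz u_to: g
= 186471823307/1600000
$ gauge.re v: -51 u_from: C u_to: F
= -299/5
$ gauge.re v: 3078 u_from: oz u_to: lb
= 1539/8
$ gauge.re v: ^ u_from: F u_to: C
= 6415/72
$ gauge.re v: ^ u_from: C u_to: K
= 130409/360
$ gauge.re v: -7975 u_from: kB u_to: MiB
= -996875/131072
$ gauge.re v: -1990 u_from: in u_to: cm
= -25273/5
$ arbor.pen p: /vog/namera/hi c: tranix
= overwrote
$ gauge.re v: 81 u_from: h u_to: week
= 27/56

Answer: {fodravas/, vog/, vog/namera/, vog/namera/flofi=narn_or, vog/namera/hi=vo}


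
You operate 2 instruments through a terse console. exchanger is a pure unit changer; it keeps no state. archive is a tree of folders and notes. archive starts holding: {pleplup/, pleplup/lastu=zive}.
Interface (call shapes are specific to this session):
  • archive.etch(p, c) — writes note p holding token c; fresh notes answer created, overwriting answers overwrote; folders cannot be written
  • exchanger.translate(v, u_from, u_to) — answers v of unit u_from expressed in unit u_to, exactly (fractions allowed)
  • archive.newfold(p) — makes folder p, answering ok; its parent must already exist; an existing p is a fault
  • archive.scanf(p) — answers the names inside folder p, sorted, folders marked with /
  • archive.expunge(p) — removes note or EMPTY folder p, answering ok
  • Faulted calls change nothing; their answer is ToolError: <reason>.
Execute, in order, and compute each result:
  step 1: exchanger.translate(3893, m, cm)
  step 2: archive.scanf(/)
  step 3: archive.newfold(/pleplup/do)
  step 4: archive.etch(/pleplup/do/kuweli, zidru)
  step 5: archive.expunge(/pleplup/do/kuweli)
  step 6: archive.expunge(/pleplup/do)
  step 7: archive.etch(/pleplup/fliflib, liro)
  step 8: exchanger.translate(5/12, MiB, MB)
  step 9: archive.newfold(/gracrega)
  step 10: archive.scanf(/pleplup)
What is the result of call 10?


CALL exchanger.translate[v: 3893; u_from: m; u_to: cm]
RET  389300
CALL archive.scanf[p: /]
RET  [pleplup/]
CALL archive.newfold[p: /pleplup/do]
RET  ok
CALL archive.etch[p: /pleplup/do/kuweli; c: zidru]
RET  created
CALL archive.expunge[p: /pleplup/do/kuweli]
RET  ok
CALL archive.expunge[p: /pleplup/do]
RET  ok
CALL archive.etch[p: /pleplup/fliflib; c: liro]
RET  created
CALL exchanger.translate[v: 5/12; u_from: MiB; u_to: MB]
RET  4096/9375
CALL archive.newfold[p: /gracrega]
RET  ok
CALL archive.scanf[p: /pleplup]
RET  [fliflib, lastu]

Answer: [fliflib, lastu]


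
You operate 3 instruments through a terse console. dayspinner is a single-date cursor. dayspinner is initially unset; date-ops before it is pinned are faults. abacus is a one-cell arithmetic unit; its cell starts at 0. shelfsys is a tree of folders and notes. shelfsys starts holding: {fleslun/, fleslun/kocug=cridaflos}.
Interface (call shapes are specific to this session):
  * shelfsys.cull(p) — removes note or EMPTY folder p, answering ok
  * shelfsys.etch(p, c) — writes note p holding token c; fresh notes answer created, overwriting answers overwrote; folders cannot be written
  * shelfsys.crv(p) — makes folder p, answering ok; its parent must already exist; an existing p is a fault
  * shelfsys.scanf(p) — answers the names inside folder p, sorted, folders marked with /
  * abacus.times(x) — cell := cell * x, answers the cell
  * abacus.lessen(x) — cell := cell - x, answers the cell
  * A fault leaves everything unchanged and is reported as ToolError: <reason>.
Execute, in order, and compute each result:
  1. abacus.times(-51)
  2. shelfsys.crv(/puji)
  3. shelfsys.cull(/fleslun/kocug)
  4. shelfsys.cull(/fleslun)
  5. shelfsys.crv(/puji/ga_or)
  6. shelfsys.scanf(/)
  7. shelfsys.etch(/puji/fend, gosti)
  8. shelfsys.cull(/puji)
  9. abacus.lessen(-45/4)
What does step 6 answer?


$ times -51
[out] 0
$ crv /puji
[out] ok
$ cull /fleslun/kocug
[out] ok
$ cull /fleslun
[out] ok
$ crv /puji/ga_or
[out] ok
$ scanf /
[out] [puji/]
$ etch /puji/fend gosti
[out] created
$ cull /puji
[out] ToolError: not empty
$ lessen -45/4
[out] 45/4

Answer: [puji/]


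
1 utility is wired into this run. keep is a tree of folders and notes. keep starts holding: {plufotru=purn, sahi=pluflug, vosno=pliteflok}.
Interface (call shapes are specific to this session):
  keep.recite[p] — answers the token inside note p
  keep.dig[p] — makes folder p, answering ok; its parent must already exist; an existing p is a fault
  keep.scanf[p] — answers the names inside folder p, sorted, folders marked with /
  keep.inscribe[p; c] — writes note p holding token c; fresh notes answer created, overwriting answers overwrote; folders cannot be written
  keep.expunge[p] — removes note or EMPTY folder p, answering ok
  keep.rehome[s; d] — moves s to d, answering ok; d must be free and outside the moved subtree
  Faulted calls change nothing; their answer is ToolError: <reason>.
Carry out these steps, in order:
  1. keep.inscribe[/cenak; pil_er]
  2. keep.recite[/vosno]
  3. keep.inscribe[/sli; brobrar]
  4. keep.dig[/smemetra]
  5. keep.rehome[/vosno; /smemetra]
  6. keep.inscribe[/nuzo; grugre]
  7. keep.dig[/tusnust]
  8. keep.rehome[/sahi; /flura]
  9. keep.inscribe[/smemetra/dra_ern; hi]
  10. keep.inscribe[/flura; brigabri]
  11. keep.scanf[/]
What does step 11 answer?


Answer: [cenak, flura, nuzo, plufotru, sli, smemetra/, tusnust/, vosno]

Derivation:
Act: keep.inscribe[p='/cenak'; c='pil_er']
Obs: created
Act: keep.recite[p='/vosno']
Obs: pliteflok
Act: keep.inscribe[p='/sli'; c='brobrar']
Obs: created
Act: keep.dig[p='/smemetra']
Obs: ok
Act: keep.rehome[s='/vosno'; d='/smemetra']
Obs: ToolError: exists
Act: keep.inscribe[p='/nuzo'; c='grugre']
Obs: created
Act: keep.dig[p='/tusnust']
Obs: ok
Act: keep.rehome[s='/sahi'; d='/flura']
Obs: ok
Act: keep.inscribe[p='/smemetra/dra_ern'; c='hi']
Obs: created
Act: keep.inscribe[p='/flura'; c='brigabri']
Obs: overwrote
Act: keep.scanf[p='/']
Obs: [cenak, flura, nuzo, plufotru, sli, smemetra/, tusnust/, vosno]


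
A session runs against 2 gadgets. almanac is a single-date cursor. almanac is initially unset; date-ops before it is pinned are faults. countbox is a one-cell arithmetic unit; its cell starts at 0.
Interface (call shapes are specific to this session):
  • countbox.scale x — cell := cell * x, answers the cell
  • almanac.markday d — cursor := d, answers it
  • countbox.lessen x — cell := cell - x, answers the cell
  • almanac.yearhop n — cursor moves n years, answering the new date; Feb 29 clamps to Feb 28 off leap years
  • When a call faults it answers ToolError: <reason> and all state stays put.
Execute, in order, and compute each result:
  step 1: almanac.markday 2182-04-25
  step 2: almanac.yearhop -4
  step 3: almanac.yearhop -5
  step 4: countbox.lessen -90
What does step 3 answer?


Answer: 2173-04-25

Derivation:
CALL almanac.markday[d: 2182-04-25]
RET  2182-04-25
CALL almanac.yearhop[n: -4]
RET  2178-04-25
CALL almanac.yearhop[n: -5]
RET  2173-04-25
CALL countbox.lessen[x: -90]
RET  90


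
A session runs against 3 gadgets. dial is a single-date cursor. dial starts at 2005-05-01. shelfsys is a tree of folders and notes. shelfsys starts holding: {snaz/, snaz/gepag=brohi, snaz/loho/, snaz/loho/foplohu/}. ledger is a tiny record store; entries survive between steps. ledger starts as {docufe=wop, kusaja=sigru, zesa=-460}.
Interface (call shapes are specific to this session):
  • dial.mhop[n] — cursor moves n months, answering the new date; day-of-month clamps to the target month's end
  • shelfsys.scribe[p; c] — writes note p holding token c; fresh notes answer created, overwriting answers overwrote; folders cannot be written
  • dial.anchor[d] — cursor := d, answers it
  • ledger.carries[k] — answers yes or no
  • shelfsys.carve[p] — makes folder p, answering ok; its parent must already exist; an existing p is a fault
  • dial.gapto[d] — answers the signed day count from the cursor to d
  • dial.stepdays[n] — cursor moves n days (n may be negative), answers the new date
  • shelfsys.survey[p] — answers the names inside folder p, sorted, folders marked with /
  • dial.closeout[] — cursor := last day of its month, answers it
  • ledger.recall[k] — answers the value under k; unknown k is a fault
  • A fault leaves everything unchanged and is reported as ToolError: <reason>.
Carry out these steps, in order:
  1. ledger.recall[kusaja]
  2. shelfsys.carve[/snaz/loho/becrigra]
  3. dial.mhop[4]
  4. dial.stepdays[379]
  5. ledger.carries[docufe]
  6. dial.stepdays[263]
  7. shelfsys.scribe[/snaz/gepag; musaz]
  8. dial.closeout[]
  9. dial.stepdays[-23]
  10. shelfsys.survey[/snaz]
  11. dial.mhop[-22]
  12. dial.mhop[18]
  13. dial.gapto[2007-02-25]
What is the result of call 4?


Answer: 2006-09-15

Derivation:
Step: ledger.recall[k: kusaja]
Result: sigru
Step: shelfsys.carve[p: /snaz/loho/becrigra]
Result: ok
Step: dial.mhop[n: 4]
Result: 2005-09-01
Step: dial.stepdays[n: 379]
Result: 2006-09-15
Step: ledger.carries[k: docufe]
Result: yes
Step: dial.stepdays[n: 263]
Result: 2007-06-05
Step: shelfsys.scribe[p: /snaz/gepag; c: musaz]
Result: overwrote
Step: dial.closeout[]
Result: 2007-06-30
Step: dial.stepdays[n: -23]
Result: 2007-06-07
Step: shelfsys.survey[p: /snaz]
Result: [gepag, loho/]
Step: dial.mhop[n: -22]
Result: 2005-08-07
Step: dial.mhop[n: 18]
Result: 2007-02-07
Step: dial.gapto[d: 2007-02-25]
Result: 18


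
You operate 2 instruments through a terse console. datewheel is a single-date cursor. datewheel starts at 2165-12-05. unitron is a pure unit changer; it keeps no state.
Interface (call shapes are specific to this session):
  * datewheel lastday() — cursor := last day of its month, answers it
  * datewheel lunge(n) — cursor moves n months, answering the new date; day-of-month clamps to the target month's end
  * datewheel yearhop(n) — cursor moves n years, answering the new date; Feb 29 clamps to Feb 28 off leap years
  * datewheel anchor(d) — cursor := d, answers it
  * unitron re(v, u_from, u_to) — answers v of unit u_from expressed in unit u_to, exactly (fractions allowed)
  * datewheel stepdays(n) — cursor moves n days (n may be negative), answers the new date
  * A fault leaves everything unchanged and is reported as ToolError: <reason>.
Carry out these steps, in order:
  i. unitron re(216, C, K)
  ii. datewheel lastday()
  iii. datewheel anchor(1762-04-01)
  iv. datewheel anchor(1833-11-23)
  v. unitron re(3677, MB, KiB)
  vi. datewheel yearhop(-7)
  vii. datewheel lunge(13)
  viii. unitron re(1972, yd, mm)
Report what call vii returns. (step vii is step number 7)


CALL unitron re[v='216'; u_from='C'; u_to='K']
RET  9783/20
CALL datewheel lastday[]
RET  2165-12-31
CALL datewheel anchor[d='1762-04-01']
RET  1762-04-01
CALL datewheel anchor[d='1833-11-23']
RET  1833-11-23
CALL unitron re[v='3677'; u_from='MB'; u_to='KiB']
RET  57453125/16
CALL datewheel yearhop[n='-7']
RET  1826-11-23
CALL datewheel lunge[n='13']
RET  1827-12-23
CALL unitron re[v='1972'; u_from='yd'; u_to='mm']
RET  9015984/5

Answer: 1827-12-23


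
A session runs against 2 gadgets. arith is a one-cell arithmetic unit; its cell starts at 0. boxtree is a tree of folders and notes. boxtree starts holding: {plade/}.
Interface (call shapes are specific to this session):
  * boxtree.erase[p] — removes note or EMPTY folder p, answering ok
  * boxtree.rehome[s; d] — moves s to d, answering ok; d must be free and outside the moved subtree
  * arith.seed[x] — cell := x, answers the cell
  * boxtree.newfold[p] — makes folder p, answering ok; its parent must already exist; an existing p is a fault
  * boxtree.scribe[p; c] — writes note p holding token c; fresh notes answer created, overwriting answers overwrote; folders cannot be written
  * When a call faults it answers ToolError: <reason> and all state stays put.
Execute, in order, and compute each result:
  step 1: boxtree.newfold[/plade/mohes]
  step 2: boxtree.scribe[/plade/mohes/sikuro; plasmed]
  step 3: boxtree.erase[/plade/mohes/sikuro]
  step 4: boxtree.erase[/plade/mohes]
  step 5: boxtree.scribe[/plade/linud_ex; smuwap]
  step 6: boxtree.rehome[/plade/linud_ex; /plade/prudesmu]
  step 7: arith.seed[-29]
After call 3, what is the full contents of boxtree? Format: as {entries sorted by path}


>> newfold(p=/plade/mohes)
<< ok
>> scribe(p=/plade/mohes/sikuro, c=plasmed)
<< created
>> erase(p=/plade/mohes/sikuro)
<< ok
>> erase(p=/plade/mohes)
<< ok
>> scribe(p=/plade/linud_ex, c=smuwap)
<< created
>> rehome(s=/plade/linud_ex, d=/plade/prudesmu)
<< ok
>> seed(x=-29)
<< -29

Answer: {plade/, plade/mohes/}


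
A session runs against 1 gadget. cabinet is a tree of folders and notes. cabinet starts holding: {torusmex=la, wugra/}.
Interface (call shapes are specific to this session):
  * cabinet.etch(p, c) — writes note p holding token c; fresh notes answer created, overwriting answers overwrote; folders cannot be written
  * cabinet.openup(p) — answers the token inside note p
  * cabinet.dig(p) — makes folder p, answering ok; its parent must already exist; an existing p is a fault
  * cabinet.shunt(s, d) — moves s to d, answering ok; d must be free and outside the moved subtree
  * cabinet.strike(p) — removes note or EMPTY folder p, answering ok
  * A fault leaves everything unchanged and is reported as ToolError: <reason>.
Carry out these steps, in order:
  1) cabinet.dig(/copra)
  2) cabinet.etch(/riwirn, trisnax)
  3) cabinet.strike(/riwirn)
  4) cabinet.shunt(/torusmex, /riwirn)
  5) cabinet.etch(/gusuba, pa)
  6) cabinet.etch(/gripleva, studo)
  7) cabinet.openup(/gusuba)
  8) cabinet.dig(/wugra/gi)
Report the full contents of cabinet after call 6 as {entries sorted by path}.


Answer: {copra/, gripleva=studo, gusuba=pa, riwirn=la, wugra/}

Derivation:
# cabinet.dig(p='/copra') == ok
# cabinet.etch(p='/riwirn', c='trisnax') == created
# cabinet.strike(p='/riwirn') == ok
# cabinet.shunt(s='/torusmex', d='/riwirn') == ok
# cabinet.etch(p='/gusuba', c='pa') == created
# cabinet.etch(p='/gripleva', c='studo') == created
# cabinet.openup(p='/gusuba') == pa
# cabinet.dig(p='/wugra/gi') == ok


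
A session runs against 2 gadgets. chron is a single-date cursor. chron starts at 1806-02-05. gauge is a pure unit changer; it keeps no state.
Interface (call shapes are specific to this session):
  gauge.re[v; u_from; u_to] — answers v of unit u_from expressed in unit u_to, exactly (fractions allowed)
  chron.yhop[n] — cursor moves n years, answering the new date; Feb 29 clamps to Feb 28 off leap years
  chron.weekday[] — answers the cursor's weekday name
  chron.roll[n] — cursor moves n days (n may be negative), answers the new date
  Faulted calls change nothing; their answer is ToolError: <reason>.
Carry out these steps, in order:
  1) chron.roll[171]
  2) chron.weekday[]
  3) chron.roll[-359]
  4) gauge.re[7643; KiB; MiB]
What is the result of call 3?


Answer: 1805-08-01

Derivation:
;; 1. roll(n='171') : 1806-07-26
;; 2. weekday() : Saturday
;; 3. roll(n='-359') : 1805-08-01
;; 4. re(v='7643', u_from='KiB', u_to='MiB') : 7643/1024


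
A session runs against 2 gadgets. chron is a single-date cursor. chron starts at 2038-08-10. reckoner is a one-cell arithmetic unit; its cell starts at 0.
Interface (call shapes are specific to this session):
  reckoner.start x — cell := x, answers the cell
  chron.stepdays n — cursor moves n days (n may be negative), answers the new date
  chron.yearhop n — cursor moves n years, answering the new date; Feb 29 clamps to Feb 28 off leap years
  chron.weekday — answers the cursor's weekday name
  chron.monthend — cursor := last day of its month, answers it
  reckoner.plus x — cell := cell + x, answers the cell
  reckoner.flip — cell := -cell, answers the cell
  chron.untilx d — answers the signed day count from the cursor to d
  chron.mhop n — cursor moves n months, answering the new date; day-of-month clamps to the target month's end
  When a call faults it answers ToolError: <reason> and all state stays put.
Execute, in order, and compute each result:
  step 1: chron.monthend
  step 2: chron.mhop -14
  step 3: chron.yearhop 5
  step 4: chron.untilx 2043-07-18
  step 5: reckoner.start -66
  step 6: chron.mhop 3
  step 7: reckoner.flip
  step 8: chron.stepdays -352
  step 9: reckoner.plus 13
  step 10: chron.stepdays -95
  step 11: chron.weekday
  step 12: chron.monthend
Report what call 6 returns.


$ monthend
  2038-08-31
$ mhop n=-14
  2037-06-30
$ yearhop n=5
  2042-06-30
$ untilx d=2043-07-18
  383
$ start x=-66
  -66
$ mhop n=3
  2042-09-30
$ flip
  66
$ stepdays n=-352
  2041-10-13
$ plus x=13
  79
$ stepdays n=-95
  2041-07-10
$ weekday
  Wednesday
$ monthend
  2041-07-31

Answer: 2042-09-30


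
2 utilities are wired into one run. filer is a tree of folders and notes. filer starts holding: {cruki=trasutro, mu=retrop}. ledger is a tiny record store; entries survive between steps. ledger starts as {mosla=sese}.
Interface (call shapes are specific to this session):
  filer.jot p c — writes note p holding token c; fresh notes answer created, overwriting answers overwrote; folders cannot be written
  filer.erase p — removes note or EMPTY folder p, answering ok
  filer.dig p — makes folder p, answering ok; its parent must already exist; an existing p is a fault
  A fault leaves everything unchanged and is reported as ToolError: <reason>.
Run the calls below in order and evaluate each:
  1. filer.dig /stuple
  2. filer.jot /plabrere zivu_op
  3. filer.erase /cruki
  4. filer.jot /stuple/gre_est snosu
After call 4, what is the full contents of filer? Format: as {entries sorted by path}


Answer: {mu=retrop, plabrere=zivu_op, stuple/, stuple/gre_est=snosu}

Derivation:
% filer.dig p→/stuple
:: ok
% filer.jot p→/plabrere c→zivu_op
:: created
% filer.erase p→/cruki
:: ok
% filer.jot p→/stuple/gre_est c→snosu
:: created


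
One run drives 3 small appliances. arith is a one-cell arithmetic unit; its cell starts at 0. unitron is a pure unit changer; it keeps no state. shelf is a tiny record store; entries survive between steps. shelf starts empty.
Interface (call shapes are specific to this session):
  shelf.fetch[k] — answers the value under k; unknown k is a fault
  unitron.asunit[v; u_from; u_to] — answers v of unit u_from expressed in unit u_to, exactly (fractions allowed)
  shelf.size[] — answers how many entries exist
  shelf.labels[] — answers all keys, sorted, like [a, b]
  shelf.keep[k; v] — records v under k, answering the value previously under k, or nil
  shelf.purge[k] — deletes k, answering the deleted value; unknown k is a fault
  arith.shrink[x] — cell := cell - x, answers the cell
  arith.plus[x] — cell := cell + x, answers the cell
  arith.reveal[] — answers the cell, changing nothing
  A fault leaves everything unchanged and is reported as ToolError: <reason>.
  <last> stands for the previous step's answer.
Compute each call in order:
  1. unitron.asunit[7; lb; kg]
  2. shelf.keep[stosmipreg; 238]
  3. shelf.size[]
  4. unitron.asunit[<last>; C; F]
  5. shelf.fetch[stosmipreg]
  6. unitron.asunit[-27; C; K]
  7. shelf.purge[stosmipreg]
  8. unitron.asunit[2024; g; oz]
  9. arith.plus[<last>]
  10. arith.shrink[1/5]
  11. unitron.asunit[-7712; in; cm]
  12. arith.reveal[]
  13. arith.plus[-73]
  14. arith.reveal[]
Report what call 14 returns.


Answer: -37225522/20617835

Derivation:
I use asunit(v='7', u_from='lb', u_to='kg'): 317514659/100000000.
I call keep(k='stosmipreg', v='238'), — result: nil.
I invoke size(), yielding 1.
Now I run asunit(v='<last>', u_from='C', u_to='F'), and observe 169/5.
I use fetch(k='stosmipreg'), giving 238.
Next I call asunit(v='-27', u_from='C', u_to='K'): 4923/20.
I invoke purge(k='stosmipreg'), and observe 238.
Now I run asunit(v='2024', u_from='g', u_to='oz'), yielding 294400000/4123567.
Invoking plus(x='<last>'), → 294400000/4123567.
Next I call shrink(x='1/5'), and see 1467876433/20617835.
I call asunit(v='-7712', u_from='in', u_to='cm'), yielding -489712/25.
I run reveal: 1467876433/20617835.
Next I call plus(x='-73'), and see -37225522/20617835.
I invoke reveal(), and get -37225522/20617835.


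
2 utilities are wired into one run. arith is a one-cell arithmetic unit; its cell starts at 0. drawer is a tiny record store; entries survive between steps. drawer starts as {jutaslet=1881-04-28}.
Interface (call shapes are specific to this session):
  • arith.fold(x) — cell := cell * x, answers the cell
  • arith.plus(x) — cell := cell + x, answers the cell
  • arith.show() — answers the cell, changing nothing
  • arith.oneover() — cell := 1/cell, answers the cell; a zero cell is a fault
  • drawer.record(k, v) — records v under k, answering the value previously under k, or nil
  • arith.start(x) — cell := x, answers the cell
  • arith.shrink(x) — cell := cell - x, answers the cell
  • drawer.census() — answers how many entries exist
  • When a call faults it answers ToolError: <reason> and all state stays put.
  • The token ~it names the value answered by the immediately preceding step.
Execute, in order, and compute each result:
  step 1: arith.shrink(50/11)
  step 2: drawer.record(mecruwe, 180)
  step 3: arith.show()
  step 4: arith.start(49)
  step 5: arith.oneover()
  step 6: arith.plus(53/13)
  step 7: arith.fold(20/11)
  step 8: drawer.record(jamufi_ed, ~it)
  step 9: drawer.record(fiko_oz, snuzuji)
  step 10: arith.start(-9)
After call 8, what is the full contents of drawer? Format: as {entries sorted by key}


;; shrink(x→50/11) : -50/11
;; record(k→mecruwe, v→180) : nil
;; show() : -50/11
;; start(x→49) : 49
;; oneover() : 1/49
;; plus(x→53/13) : 2610/637
;; fold(x→20/11) : 52200/7007
;; record(k→jamufi_ed, v→~it) : nil
;; record(k→fiko_oz, v→snuzuji) : nil
;; start(x→-9) : -9

Answer: {jamufi_ed=52200/7007, jutaslet=1881-04-28, mecruwe=180}


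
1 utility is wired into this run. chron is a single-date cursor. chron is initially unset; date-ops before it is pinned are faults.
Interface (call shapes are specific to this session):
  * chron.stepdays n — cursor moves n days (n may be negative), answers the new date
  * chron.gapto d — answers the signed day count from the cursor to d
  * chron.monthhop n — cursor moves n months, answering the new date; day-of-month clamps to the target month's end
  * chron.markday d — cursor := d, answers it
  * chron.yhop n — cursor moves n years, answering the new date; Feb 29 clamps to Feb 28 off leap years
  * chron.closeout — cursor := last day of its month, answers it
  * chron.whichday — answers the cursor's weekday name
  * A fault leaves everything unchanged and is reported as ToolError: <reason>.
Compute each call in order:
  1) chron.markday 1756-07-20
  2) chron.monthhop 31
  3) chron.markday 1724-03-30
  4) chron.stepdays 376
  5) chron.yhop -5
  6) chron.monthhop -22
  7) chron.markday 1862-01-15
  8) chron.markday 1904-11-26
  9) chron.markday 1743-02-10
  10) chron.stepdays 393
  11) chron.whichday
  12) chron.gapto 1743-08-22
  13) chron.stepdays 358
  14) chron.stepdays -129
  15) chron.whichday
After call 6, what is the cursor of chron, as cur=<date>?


Step: chron.markday[d: 1756-07-20]
Result: 1756-07-20
Step: chron.monthhop[n: 31]
Result: 1759-02-20
Step: chron.markday[d: 1724-03-30]
Result: 1724-03-30
Step: chron.stepdays[n: 376]
Result: 1725-04-10
Step: chron.yhop[n: -5]
Result: 1720-04-10
Step: chron.monthhop[n: -22]
Result: 1718-06-10
Step: chron.markday[d: 1862-01-15]
Result: 1862-01-15
Step: chron.markday[d: 1904-11-26]
Result: 1904-11-26
Step: chron.markday[d: 1743-02-10]
Result: 1743-02-10
Step: chron.stepdays[n: 393]
Result: 1744-03-09
Step: chron.whichday[]
Result: Monday
Step: chron.gapto[d: 1743-08-22]
Result: -200
Step: chron.stepdays[n: 358]
Result: 1745-03-02
Step: chron.stepdays[n: -129]
Result: 1744-10-24
Step: chron.whichday[]
Result: Saturday

Answer: cur=1718-06-10


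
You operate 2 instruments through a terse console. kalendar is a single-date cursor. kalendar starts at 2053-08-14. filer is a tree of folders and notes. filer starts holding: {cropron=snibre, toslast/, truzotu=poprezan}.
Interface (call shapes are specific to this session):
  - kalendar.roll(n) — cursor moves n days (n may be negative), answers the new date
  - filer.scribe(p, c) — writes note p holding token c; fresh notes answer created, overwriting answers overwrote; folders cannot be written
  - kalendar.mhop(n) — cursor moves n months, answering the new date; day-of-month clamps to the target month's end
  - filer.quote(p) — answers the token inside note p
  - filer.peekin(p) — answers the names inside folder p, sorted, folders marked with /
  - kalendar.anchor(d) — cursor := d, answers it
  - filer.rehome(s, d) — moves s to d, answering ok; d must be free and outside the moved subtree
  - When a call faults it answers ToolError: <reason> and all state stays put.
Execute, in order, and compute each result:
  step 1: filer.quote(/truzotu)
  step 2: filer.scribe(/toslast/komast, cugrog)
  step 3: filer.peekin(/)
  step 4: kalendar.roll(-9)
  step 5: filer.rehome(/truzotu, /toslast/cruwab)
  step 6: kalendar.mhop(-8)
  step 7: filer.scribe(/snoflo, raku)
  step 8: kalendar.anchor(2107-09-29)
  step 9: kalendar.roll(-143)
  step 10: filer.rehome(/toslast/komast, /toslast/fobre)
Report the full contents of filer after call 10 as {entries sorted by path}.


> quote p=/truzotu
[out] poprezan
> scribe p=/toslast/komast c=cugrog
[out] created
> peekin p=/
[out] [cropron, toslast/, truzotu]
> roll n=-9
[out] 2053-08-05
> rehome s=/truzotu d=/toslast/cruwab
[out] ok
> mhop n=-8
[out] 2052-12-05
> scribe p=/snoflo c=raku
[out] created
> anchor d=2107-09-29
[out] 2107-09-29
> roll n=-143
[out] 2107-05-09
> rehome s=/toslast/komast d=/toslast/fobre
[out] ok

Answer: {cropron=snibre, snoflo=raku, toslast/, toslast/cruwab=poprezan, toslast/fobre=cugrog}


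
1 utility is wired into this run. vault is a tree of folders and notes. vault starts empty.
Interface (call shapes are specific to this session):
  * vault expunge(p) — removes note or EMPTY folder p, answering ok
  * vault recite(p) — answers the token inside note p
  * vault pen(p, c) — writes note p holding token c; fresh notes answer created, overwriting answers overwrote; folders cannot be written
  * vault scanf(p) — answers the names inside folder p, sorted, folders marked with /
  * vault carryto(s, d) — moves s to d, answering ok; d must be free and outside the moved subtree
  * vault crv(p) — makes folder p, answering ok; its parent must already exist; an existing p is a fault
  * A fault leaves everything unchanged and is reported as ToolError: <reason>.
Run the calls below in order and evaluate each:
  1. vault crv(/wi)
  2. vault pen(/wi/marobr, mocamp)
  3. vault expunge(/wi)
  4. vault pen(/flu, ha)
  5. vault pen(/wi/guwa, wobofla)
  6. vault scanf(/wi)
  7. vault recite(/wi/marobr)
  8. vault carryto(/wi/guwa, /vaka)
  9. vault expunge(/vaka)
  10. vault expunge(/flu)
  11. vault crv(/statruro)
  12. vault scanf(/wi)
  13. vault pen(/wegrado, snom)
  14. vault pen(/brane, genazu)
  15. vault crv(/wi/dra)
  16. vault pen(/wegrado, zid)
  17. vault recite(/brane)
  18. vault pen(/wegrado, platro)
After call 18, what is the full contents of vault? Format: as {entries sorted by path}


Answer: {brane=genazu, statruro/, wegrado=platro, wi/, wi/dra/, wi/marobr=mocamp}

Derivation:
I try vault crv using /wi, → ok.
Using vault pen using /wi/marobr, mocamp, and observe created.
Using vault expunge using /wi, — result: ToolError: not empty.
Next I call vault pen using /flu, ha: created.
I call vault pen using /wi/guwa, wobofla, — result: created.
Using vault scanf using /wi, which returns [guwa, marobr].
I use vault recite using /wi/marobr, and see mocamp.
Calling vault carryto using /wi/guwa, /vaka, and see ok.
I invoke vault expunge using /vaka, yielding ok.
I try vault expunge using /flu, — result: ok.
Now I run vault crv using /statruro, yielding ok.
Invoking vault scanf using /wi, giving [marobr].
Using vault pen using /wegrado, snom, and observe created.
I run vault pen using /brane, genazu, and get created.
Invoking vault crv using /wi/dra, and see ok.
I try vault pen using /wegrado, zid, yielding overwrote.
I try vault recite using /brane, and see genazu.
I run vault pen using /wegrado, platro, yielding overwrote.


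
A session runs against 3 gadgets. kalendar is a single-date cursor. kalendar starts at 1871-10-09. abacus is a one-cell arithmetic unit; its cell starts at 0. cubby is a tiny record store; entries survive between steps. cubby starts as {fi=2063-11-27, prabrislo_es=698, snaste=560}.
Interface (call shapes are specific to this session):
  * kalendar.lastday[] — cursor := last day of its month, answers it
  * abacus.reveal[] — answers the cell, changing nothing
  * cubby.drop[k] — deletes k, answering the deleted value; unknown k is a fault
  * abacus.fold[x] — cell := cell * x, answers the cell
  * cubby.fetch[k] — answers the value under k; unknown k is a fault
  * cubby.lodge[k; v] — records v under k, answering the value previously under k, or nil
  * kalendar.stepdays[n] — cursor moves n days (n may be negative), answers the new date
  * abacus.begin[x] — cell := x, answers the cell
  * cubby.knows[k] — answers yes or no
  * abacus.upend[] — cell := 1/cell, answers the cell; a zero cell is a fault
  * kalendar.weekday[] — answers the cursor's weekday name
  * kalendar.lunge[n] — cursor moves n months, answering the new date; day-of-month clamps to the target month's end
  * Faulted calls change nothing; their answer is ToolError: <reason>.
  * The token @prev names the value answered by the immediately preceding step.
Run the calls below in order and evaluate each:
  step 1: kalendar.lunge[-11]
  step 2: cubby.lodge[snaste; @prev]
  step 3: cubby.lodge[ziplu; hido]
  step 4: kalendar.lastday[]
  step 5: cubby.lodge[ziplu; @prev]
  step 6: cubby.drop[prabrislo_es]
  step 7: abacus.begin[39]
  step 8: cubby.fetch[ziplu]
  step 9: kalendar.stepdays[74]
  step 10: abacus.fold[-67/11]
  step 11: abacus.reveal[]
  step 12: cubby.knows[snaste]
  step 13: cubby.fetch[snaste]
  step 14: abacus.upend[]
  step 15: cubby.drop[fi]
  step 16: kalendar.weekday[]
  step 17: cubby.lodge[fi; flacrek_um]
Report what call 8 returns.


Answer: 1870-11-30

Derivation:
Using kalendar.lunge(n: -11), and observe 1870-11-09.
I invoke cubby.lodge(k: snaste, v: @prev), — result: 560.
I call cubby.lodge(k: ziplu, v: hido), and observe nil.
Using kalendar.lastday, → 1870-11-30.
I call cubby.lodge(k: ziplu, v: @prev), — result: hido.
I use cubby.drop(k: prabrislo_es): 698.
I invoke abacus.begin(x: 39), yielding 39.
Using cubby.fetch(k: ziplu), giving 1870-11-30.
Invoking kalendar.stepdays(n: 74), — result: 1871-02-12.
I call abacus.fold(x: -67/11), — result: -2613/11.
Calling abacus.reveal(), and get -2613/11.
I use cubby.knows(k: snaste), yielding yes.
Then cubby.fetch(k: snaste), which returns 1870-11-09.
I run abacus.upend(), which returns -11/2613.
Invoking cubby.drop(k: fi), giving 2063-11-27.
I try kalendar.weekday, and see Sunday.
I use cubby.lodge(k: fi, v: flacrek_um), and see nil.


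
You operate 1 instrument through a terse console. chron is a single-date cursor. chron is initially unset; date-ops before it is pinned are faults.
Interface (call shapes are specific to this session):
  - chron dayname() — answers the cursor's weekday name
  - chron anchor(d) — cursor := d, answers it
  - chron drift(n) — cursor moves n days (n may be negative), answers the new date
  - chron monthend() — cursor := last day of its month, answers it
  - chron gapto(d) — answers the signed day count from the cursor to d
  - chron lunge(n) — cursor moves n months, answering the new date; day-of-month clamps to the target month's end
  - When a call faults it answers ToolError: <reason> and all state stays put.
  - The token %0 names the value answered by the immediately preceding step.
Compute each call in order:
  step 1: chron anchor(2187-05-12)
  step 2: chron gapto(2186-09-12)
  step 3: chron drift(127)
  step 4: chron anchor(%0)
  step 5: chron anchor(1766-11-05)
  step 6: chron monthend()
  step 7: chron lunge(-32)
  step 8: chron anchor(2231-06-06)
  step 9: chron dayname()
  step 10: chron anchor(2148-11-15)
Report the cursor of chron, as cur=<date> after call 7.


Answer: cur=1764-03-30

Derivation:
! chron anchor(d='2187-05-12') : 2187-05-12
! chron gapto(d='2186-09-12') : -242
! chron drift(n='127') : 2187-09-16
! chron anchor(d='%0') : 2187-09-16
! chron anchor(d='1766-11-05') : 1766-11-05
! chron monthend() : 1766-11-30
! chron lunge(n='-32') : 1764-03-30
! chron anchor(d='2231-06-06') : 2231-06-06
! chron dayname() : Monday
! chron anchor(d='2148-11-15') : 2148-11-15


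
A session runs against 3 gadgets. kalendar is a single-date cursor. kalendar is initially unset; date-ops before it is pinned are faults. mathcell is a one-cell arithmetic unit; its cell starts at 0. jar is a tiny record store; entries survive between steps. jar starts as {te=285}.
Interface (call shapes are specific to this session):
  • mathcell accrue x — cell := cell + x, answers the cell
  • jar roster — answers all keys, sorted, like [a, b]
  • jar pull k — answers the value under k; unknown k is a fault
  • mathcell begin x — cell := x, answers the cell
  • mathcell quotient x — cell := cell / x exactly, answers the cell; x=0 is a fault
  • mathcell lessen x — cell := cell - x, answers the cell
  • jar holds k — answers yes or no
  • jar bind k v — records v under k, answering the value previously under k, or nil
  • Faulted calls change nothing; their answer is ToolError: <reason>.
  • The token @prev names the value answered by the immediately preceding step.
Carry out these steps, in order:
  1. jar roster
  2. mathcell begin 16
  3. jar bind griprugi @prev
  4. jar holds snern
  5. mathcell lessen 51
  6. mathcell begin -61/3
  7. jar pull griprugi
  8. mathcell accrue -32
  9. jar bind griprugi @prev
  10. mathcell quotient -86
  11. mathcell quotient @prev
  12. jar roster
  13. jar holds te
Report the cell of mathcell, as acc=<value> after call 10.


Answer: acc=157/258

Derivation:
! jar roster() => [te]
! mathcell begin(x=16) => 16
! jar bind(k=griprugi, v=@prev) => nil
! jar holds(k=snern) => no
! mathcell lessen(x=51) => -35
! mathcell begin(x=-61/3) => -61/3
! jar pull(k=griprugi) => 16
! mathcell accrue(x=-32) => -157/3
! jar bind(k=griprugi, v=@prev) => 16
! mathcell quotient(x=-86) => 157/258
! mathcell quotient(x=@prev) => 1
! jar roster() => [griprugi, te]
! jar holds(k=te) => yes
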